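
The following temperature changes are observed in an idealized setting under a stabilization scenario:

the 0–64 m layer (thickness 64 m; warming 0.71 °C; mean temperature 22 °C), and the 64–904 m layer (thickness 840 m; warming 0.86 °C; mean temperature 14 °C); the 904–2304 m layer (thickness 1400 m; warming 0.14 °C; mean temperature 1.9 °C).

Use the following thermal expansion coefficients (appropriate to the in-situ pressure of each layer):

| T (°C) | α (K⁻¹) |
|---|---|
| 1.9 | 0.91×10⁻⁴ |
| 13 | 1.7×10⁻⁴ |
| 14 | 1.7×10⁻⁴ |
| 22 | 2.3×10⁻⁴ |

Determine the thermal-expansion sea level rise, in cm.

Layer 1 at 22 °C → α = 2.3×10⁻⁴ K⁻¹
Layer 2 at 14 °C → α = 1.7×10⁻⁴ K⁻¹
Layer 3 at 1.9 °C → α = 0.91×10⁻⁴ K⁻¹
0–64 m: 2.3×10⁻⁴ × 0.71 × 64 = 0.0104512 m
Layer 2: 1.7×10⁻⁴ × 0.86 × 840 = 0.122808 m
Layer 3: 0.91×10⁻⁴ × 0.14 × 1400 = 0.017836 m
Δh = 0.0104512 + 0.122808 + 0.017836 = 0.1510952 m

about 15.1 cm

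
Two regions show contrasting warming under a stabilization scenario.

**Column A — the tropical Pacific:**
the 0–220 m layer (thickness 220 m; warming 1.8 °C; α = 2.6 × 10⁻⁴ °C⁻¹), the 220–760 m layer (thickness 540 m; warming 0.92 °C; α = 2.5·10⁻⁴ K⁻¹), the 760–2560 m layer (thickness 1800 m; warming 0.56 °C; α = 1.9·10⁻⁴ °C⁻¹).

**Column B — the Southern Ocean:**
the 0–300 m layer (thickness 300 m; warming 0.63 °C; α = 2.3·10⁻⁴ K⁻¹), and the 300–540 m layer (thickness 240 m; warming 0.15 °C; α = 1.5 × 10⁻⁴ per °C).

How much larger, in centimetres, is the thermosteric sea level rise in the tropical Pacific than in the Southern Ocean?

A 2.6×10⁻⁴ × 1.8 × 220 = 0.10296 m
A Layer 2: 0.92 × 540 × 2.5×10⁻⁴ = 0.12420 m
A 1.9×10⁻⁴ × 1800 × 0.56 = 0.19152 m
A total: 0.41868 m
B Layer 1: 300 × 0.63 × 2.3×10⁻⁴ = 0.04347 m
B Layer 2: 1.5×10⁻⁴ × 240 × 0.15 = 0.00540 m
B total: 0.04887 m
Difference: 0.41868 − 0.04887 = 0.36981 m

Δh_A − Δh_B ≈ 37 cm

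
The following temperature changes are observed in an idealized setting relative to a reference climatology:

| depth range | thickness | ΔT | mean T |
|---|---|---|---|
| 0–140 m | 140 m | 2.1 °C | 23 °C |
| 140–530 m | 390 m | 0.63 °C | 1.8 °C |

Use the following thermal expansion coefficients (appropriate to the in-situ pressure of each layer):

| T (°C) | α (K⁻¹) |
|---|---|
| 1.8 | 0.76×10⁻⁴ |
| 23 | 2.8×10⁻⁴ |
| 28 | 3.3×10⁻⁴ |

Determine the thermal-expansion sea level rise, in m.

Layer 1 at 23 °C → α = 2.8×10⁻⁴ K⁻¹
Layer 2 at 1.8 °C → α = 0.76×10⁻⁴ K⁻¹
Layer 1: 2.8×10⁻⁴ × 2.1 × 140 = 0.08232 m
140–530 m: 0.63 × 0.76×10⁻⁴ × 390 = 0.0186732 m
Δh = 0.08232 + 0.0186732 = 0.1009932 m ≈ 0.101 m

about 0.101 m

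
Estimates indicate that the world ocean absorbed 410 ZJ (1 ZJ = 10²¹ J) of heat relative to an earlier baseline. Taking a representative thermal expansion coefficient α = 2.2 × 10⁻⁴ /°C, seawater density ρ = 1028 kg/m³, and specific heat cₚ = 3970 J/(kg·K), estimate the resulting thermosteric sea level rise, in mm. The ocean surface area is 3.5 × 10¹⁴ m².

Per unit area: Q = 410×10²¹ / (3.5×10¹⁴) ≈ 1.171×10⁹ J/m²
Δh = αQ/(ρcₚ) = 2.2×10⁻⁴ × 1.171×10⁹ / (1028 × 3970) ≈ 0.063124 m

63 mm of thermosteric rise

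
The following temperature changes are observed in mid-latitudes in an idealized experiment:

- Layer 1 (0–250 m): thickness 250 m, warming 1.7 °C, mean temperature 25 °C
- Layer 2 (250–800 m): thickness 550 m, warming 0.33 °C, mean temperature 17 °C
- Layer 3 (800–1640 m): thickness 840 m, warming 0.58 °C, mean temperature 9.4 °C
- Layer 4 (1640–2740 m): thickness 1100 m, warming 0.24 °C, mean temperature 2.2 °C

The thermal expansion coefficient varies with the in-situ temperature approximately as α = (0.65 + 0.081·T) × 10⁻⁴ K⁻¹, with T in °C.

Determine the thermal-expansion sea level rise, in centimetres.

Δh ≈ 24 cm

Layer 1: α = (0.65 + 0.081×25)×10⁻⁴ = 2.675×10⁻⁴ K⁻¹
Layer 2: α = (0.65 + 0.081×17)×10⁻⁴ = 2.027×10⁻⁴ K⁻¹
Layer 3: α = (0.65 + 0.081×9.4)×10⁻⁴ = 1.4114×10⁻⁴ K⁻¹
Layer 4: α = (0.65 + 0.081×2.2)×10⁻⁴ = 0.8282×10⁻⁴ K⁻¹
Layer 1: 250 × 2.675×10⁻⁴ × 1.7 = 0.1136875 m
250–800 m: 0.33 × 2.027×10⁻⁴ × 550 = 0.03679005 m
800–1640 m: 1.4114×10⁻⁴ × 0.58 × 840 = 0.068763408 m
Layer 4: 0.24 × 0.8282×10⁻⁴ × 1100 = 0.02186448 m
Δh = 0.1136875 + 0.03679005 + 0.068763408 + 0.02186448 = 0.241105438 m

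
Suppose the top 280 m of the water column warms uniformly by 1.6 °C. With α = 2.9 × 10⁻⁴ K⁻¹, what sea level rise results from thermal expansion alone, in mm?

130 mm

Δh = αΔT·H = 2.9×10⁻⁴ × 1.6 × 280 = 0.12992 m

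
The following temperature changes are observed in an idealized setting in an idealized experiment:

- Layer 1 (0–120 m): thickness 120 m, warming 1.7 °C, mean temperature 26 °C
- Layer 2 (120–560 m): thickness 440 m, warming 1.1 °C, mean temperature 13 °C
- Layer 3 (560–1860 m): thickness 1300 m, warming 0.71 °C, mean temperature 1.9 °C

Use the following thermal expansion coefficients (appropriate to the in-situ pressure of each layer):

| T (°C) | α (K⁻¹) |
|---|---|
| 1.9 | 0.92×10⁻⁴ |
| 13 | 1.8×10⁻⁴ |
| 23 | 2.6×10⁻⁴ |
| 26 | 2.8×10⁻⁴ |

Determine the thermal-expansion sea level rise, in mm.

Δh ≈ 229 mm

Layer 1 at 26 °C → α = 2.8×10⁻⁴ K⁻¹
Layer 2 at 13 °C → α = 1.8×10⁻⁴ K⁻¹
Layer 3 at 1.9 °C → α = 0.92×10⁻⁴ K⁻¹
Layer 1: 2.8×10⁻⁴ × 1.7 × 120 = 0.05712 m
Layer 2: 1.8×10⁻⁴ × 1.1 × 440 = 0.08712 m
Layer 3: 0.92×10⁻⁴ × 0.71 × 1300 = 0.084916 m
Δh = 0.05712 + 0.08712 + 0.084916 = 0.229156 m ≈ 229 mm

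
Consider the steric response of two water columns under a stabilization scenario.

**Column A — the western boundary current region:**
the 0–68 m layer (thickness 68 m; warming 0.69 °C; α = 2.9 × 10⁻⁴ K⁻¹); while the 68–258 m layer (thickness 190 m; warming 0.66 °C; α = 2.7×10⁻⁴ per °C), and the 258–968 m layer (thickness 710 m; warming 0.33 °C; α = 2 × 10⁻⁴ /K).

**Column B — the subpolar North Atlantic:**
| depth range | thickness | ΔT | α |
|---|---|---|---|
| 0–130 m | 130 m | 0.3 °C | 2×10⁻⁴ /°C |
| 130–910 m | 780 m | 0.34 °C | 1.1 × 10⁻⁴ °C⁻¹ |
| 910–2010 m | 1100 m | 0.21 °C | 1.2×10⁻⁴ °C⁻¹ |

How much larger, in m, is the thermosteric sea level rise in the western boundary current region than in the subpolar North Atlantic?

0.030 m larger

A Layer 1: 2.9×10⁻⁴ × 0.69 × 68 = 0.0136068 m
A 68–258 m: 0.66 × 190 × 2.7×10⁻⁴ = 0.033858 m
A 0.33 × 710 × 2×10⁻⁴ = 0.04686 m
A total: 0.0943248 m
B 0–130 m: 130 × 2×10⁻⁴ × 0.3 = 0.00780 m
B 130–910 m: 1.1×10⁻⁴ × 780 × 0.34 = 0.029172 m
B 910–2010 m: 0.21 × 1100 × 1.2×10⁻⁴ = 0.02772 m
B total: 0.064692 m
Difference: 0.0943248 − 0.064692 = 0.0296328 m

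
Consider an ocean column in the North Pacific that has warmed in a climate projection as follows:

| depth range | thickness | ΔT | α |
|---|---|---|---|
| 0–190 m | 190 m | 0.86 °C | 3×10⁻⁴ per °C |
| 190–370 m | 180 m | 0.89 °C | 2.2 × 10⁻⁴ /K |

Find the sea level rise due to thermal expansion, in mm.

Δh ≈ 84.3 mm

0.86 × 190 × 3×10⁻⁴ = 0.04902 m
190–370 m: 0.89 × 2.2×10⁻⁴ × 180 = 0.035244 m
Δh = 0.04902 + 0.035244 = 0.084264 m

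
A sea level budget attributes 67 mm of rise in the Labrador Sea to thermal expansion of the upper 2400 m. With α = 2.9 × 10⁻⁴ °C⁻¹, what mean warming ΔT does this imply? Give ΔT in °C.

about 0.0963 °C

ΔT = Δh/(αH) = 0.067 / (2.9×10⁻⁴ × 2400) ≈ 0.09626 °C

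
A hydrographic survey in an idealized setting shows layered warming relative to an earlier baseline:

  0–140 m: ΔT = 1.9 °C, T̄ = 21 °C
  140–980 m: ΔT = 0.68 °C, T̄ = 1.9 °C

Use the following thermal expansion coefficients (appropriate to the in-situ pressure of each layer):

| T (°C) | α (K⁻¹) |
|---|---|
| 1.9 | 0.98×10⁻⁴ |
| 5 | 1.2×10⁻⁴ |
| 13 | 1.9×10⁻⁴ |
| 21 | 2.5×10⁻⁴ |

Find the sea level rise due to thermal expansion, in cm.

12.2 cm of thermosteric rise

Layer 1 at 21 °C → α = 2.5×10⁻⁴ K⁻¹
Layer 2 at 1.9 °C → α = 0.98×10⁻⁴ K⁻¹
0–140 m: 1.9 × 140 × 2.5×10⁻⁴ = 0.06650 m
0.68 × 0.98×10⁻⁴ × 840 = 0.0559776 m
Δh = 0.06650 + 0.0559776 = 0.1224776 m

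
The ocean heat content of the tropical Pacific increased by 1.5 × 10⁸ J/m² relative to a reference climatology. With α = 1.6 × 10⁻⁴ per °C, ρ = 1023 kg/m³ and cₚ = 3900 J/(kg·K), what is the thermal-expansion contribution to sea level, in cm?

0.602 cm

Δh = αQ/(ρcₚ) = 1.6×10⁻⁴ × 1.5×10⁸ / (1023 × 3900) ≈ 0.0060155 m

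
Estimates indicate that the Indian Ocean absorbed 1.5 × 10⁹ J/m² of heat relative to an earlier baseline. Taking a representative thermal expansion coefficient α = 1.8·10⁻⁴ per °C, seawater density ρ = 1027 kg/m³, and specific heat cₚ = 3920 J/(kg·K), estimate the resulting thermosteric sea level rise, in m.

Δh = αQ/(ρcₚ) = 1.8×10⁻⁴ × 1.5×10⁹ / (1027 × 3920) ≈ 0.067067 m

0.0671 m of thermosteric rise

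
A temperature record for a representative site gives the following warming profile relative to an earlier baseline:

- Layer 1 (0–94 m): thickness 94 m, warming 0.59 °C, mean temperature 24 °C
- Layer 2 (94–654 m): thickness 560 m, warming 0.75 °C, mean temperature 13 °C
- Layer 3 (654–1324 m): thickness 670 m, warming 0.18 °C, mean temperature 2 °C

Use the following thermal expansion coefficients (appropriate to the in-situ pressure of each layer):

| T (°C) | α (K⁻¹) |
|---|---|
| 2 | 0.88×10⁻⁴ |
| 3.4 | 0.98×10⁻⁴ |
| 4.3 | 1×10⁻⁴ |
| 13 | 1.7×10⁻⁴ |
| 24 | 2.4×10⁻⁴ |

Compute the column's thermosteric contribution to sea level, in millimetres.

95.3 mm

Layer 1 at 24 °C → α = 2.4×10⁻⁴ K⁻¹
Layer 2 at 13 °C → α = 1.7×10⁻⁴ K⁻¹
Layer 3 at 2 °C → α = 0.88×10⁻⁴ K⁻¹
Layer 1: 0.59 × 94 × 2.4×10⁻⁴ = 0.0133104 m
560 × 1.7×10⁻⁴ × 0.75 = 0.07140 m
0.18 × 670 × 0.88×10⁻⁴ = 0.0106128 m
Δh = 0.0133104 + 0.07140 + 0.0106128 = 0.0953232 m ≈ 95.3 mm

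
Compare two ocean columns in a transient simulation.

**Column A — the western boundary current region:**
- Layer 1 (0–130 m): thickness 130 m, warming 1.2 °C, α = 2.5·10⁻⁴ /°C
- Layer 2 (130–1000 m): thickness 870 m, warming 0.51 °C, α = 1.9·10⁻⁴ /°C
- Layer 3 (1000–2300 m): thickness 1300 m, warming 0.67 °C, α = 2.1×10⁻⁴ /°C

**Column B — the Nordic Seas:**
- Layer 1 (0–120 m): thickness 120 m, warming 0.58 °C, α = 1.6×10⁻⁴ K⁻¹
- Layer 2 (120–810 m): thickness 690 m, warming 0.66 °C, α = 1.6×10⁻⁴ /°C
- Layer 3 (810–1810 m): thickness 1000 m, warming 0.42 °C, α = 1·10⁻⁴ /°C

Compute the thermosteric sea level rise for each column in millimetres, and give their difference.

A 1.2 × 2.5×10⁻⁴ × 130 = 0.03900 m
A Layer 2: 1.9×10⁻⁴ × 870 × 0.51 = 0.084303 m
A 2.1×10⁻⁴ × 0.67 × 1300 = 0.18291 m
A total: 0.306213 m
B Layer 1: 1.6×10⁻⁴ × 0.58 × 120 = 0.011136 m
B Layer 2: 1.6×10⁻⁴ × 690 × 0.66 = 0.072864 m
B 810–1810 m: 0.42 × 1×10⁻⁴ × 1000 = 0.04200 m
B total: 0.12600 m
Difference: 0.306213 − 0.12600 = 0.180213 m

A: 306 mm; B: 126 mm; difference 180 mm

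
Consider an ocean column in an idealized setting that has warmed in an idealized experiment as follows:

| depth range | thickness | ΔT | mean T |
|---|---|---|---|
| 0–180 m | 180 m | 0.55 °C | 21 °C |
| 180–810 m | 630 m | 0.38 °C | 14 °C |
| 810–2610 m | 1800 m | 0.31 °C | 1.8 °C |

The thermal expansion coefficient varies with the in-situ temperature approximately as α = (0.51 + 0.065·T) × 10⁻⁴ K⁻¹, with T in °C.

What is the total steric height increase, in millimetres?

Layer 1: α = (0.51 + 0.065×21)×10⁻⁴ = 1.875×10⁻⁴ K⁻¹
Layer 2: α = (0.51 + 0.065×14)×10⁻⁴ = 1.42×10⁻⁴ K⁻¹
Layer 3: α = (0.51 + 0.065×1.8)×10⁻⁴ = 0.627×10⁻⁴ K⁻¹
1.875×10⁻⁴ × 0.55 × 180 = 0.0185625 m
Layer 2: 630 × 0.38 × 1.42×10⁻⁴ = 0.0339948 m
Layer 3: 0.31 × 0.627×10⁻⁴ × 1800 = 0.0349866 m
Δh = 0.0185625 + 0.0339948 + 0.0349866 = 0.0875439 m ≈ 87.5 mm

about 87.5 mm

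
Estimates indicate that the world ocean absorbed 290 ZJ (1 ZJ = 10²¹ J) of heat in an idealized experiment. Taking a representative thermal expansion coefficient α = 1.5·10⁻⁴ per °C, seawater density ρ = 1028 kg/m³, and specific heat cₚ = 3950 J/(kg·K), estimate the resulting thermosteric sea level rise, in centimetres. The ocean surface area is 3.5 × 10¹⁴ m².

about 3.1 cm

Per unit area: Q = 290×10²¹ / (3.5×10¹⁴) ≈ 8.286×10⁸ J/m²
Δh = αQ/(ρcₚ) = 1.5×10⁻⁴ × 8.286×10⁸ / (1028 × 3950) ≈ 0.030609 m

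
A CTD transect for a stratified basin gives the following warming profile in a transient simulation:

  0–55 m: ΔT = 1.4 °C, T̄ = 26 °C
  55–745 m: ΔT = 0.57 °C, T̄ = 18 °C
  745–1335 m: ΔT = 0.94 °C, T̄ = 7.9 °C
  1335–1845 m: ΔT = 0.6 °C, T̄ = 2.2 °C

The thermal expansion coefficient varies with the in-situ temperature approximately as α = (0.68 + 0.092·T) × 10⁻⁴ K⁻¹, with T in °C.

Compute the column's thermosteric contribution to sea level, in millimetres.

Δh ≈ 221 mm

Layer 1: α = (0.68 + 0.092×26)×10⁻⁴ = 3.072×10⁻⁴ K⁻¹
Layer 2: α = (0.68 + 0.092×18)×10⁻⁴ = 2.336×10⁻⁴ K⁻¹
Layer 3: α = (0.68 + 0.092×7.9)×10⁻⁴ = 1.4068×10⁻⁴ K⁻¹
Layer 4: α = (0.68 + 0.092×2.2)×10⁻⁴ = 0.8824×10⁻⁴ K⁻¹
55 × 1.4 × 3.072×10⁻⁴ = 0.0236544 m
55–745 m: 2.336×10⁻⁴ × 0.57 × 690 = 0.09187488 m
745–1335 m: 0.94 × 1.4068×10⁻⁴ × 590 = 0.078021128 m
510 × 0.6 × 0.8824×10⁻⁴ = 0.02700144 m
Δh = 0.0236544 + 0.09187488 + 0.078021128 + 0.02700144 = 0.220551848 m ≈ 221 mm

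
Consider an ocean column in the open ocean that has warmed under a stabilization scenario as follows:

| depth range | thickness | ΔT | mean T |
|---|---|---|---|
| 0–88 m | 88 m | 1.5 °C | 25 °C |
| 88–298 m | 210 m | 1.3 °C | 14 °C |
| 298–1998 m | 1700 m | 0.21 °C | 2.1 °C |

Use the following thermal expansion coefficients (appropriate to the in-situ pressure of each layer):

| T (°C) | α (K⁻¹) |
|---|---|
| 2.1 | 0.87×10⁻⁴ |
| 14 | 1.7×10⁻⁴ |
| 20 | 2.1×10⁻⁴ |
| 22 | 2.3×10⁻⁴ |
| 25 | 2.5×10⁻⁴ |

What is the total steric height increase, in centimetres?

Layer 1 at 25 °C → α = 2.5×10⁻⁴ K⁻¹
Layer 2 at 14 °C → α = 1.7×10⁻⁴ K⁻¹
Layer 3 at 2.1 °C → α = 0.87×10⁻⁴ K⁻¹
Layer 1: 88 × 1.5 × 2.5×10⁻⁴ = 0.03300 m
Layer 2: 210 × 1.3 × 1.7×10⁻⁴ = 0.04641 m
298–1998 m: 0.87×10⁻⁴ × 0.21 × 1700 = 0.031059 m
Δh = 0.03300 + 0.04641 + 0.031059 = 0.110469 m ≈ 11.0 cm

Δh ≈ 11.0 cm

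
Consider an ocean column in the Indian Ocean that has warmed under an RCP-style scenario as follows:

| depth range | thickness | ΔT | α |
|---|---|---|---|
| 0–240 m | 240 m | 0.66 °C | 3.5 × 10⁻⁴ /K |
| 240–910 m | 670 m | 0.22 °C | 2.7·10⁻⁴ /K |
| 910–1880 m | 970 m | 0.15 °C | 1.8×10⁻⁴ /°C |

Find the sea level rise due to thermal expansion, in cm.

0–240 m: 3.5×10⁻⁴ × 0.66 × 240 = 0.05544 m
Layer 2: 2.7×10⁻⁴ × 670 × 0.22 = 0.039798 m
0.15 × 970 × 1.8×10⁻⁴ = 0.02619 m
Δh = 0.05544 + 0.039798 + 0.02619 = 0.121428 m ≈ 12.1 cm

Δh = 12.1 cm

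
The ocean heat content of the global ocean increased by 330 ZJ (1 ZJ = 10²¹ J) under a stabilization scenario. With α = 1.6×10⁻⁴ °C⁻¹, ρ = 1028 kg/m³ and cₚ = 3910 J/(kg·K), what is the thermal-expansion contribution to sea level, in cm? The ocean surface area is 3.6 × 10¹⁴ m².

3.65 cm of thermosteric rise

Per unit area: Q = 330×10²¹ / (3.6×10¹⁴) ≈ 9.167×10⁸ J/m²
Δh = αQ/(ρcₚ) = 1.6×10⁻⁴ × 9.167×10⁸ / (1028 × 3910) ≈ 0.03649 m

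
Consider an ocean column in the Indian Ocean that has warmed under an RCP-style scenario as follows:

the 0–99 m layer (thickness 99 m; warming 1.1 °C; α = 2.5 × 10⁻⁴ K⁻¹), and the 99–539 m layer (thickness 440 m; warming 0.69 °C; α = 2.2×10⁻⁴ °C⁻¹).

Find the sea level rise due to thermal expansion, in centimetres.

2.5×10⁻⁴ × 99 × 1.1 = 0.027225 m
Layer 2: 0.69 × 2.2×10⁻⁴ × 440 = 0.066792 m
Δh = 0.027225 + 0.066792 = 0.094017 m

9.40 cm of thermosteric rise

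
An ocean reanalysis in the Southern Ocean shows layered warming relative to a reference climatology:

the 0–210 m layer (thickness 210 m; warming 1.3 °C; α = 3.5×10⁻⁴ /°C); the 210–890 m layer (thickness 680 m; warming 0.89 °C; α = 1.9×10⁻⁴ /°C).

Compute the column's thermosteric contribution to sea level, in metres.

Δh = 0.211 m

3.5×10⁻⁴ × 1.3 × 210 = 0.09555 m
0.89 × 680 × 1.9×10⁻⁴ = 0.114988 m
Δh = 0.09555 + 0.114988 = 0.210538 m ≈ 0.211 m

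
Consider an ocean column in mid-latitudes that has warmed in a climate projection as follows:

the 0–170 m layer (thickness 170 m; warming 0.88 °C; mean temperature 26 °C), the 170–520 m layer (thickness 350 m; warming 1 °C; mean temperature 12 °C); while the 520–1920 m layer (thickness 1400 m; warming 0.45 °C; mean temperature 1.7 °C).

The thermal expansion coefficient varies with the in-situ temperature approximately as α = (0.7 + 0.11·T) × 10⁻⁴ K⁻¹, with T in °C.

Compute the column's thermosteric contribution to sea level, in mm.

Layer 1: α = (0.7 + 0.11×26)×10⁻⁴ = 3.56×10⁻⁴ K⁻¹
Layer 2: α = (0.7 + 0.11×12)×10⁻⁴ = 2.02×10⁻⁴ K⁻¹
Layer 3: α = (0.7 + 0.11×1.7)×10⁻⁴ = 0.887×10⁻⁴ K⁻¹
0–170 m: 0.88 × 3.56×10⁻⁴ × 170 = 0.0532576 m
170–520 m: 350 × 1 × 2.02×10⁻⁴ = 0.07070 m
0.887×10⁻⁴ × 1400 × 0.45 = 0.055881 m
Δh = 0.0532576 + 0.07070 + 0.055881 = 0.1798386 m

Δh ≈ 180 mm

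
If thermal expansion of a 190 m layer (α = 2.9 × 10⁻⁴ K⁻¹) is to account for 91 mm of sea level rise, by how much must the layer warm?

ΔT = Δh/(αH) = 0.091 / (2.9×10⁻⁴ × 190) ≈ 1.652 °C

1.7 °C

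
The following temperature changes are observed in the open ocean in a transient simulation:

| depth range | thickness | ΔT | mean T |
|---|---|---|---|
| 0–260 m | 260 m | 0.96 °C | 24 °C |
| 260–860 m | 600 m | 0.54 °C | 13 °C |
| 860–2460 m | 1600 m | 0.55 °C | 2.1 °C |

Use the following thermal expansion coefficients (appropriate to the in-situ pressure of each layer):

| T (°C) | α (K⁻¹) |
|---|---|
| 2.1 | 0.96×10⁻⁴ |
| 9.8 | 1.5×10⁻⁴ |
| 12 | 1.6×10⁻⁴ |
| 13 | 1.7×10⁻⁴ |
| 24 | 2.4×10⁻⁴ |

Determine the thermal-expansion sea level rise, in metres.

0.20 m

Layer 1 at 24 °C → α = 2.4×10⁻⁴ K⁻¹
Layer 2 at 13 °C → α = 1.7×10⁻⁴ K⁻¹
Layer 3 at 2.1 °C → α = 0.96×10⁻⁴ K⁻¹
Layer 1: 2.4×10⁻⁴ × 260 × 0.96 = 0.059904 m
260–860 m: 600 × 0.54 × 1.7×10⁻⁴ = 0.05508 m
0.55 × 0.96×10⁻⁴ × 1600 = 0.08448 m
Δh = 0.059904 + 0.05508 + 0.08448 = 0.199464 m ≈ 0.20 m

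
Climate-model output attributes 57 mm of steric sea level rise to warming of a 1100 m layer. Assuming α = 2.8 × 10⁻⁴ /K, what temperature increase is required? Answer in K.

about 0.185 K

ΔT = Δh/(αH) = 0.057 / (2.8×10⁻⁴ × 1100) ≈ 0.1851 K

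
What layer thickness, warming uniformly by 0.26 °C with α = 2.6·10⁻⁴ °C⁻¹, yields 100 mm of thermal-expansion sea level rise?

H ≈ 1480 m

H = Δh/(αΔT) = 0.1 / (2.6×10⁻⁴ × 0.26) ≈ 1479 m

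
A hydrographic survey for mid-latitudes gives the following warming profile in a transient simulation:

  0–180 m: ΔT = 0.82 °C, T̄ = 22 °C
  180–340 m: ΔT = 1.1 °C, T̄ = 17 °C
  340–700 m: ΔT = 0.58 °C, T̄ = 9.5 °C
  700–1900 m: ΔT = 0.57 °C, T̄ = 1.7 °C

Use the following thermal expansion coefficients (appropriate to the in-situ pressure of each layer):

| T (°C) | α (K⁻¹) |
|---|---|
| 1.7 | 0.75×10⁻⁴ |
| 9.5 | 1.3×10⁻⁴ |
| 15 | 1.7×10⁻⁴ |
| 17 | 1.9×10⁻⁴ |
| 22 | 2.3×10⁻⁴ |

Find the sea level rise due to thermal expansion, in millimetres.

Layer 1 at 22 °C → α = 2.3×10⁻⁴ K⁻¹
Layer 2 at 17 °C → α = 1.9×10⁻⁴ K⁻¹
Layer 3 at 9.5 °C → α = 1.3×10⁻⁴ K⁻¹
Layer 4 at 1.7 °C → α = 0.75×10⁻⁴ K⁻¹
Layer 1: 180 × 0.82 × 2.3×10⁻⁴ = 0.033948 m
Layer 2: 160 × 1.1 × 1.9×10⁻⁴ = 0.03344 m
Layer 3: 360 × 0.58 × 1.3×10⁻⁴ = 0.027144 m
700–1900 m: 0.57 × 0.75×10⁻⁴ × 1200 = 0.05130 m
Δh = 0.033948 + 0.03344 + 0.027144 + 0.05130 = 0.145832 m

Δh ≈ 146 mm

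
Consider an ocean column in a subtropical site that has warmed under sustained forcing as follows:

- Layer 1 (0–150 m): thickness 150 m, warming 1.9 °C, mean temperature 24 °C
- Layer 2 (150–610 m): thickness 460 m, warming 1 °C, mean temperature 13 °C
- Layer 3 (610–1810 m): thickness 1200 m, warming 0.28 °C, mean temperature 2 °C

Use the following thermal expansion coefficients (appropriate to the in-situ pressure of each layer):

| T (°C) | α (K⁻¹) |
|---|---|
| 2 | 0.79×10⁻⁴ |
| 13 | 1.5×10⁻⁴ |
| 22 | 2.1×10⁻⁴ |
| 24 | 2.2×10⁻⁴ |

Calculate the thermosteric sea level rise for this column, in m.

0.158 m of thermosteric rise

Layer 1 at 24 °C → α = 2.2×10⁻⁴ K⁻¹
Layer 2 at 13 °C → α = 1.5×10⁻⁴ K⁻¹
Layer 3 at 2 °C → α = 0.79×10⁻⁴ K⁻¹
2.2×10⁻⁴ × 150 × 1.9 = 0.06270 m
150–610 m: 460 × 1.5×10⁻⁴ × 1 = 0.06900 m
610–1810 m: 0.28 × 0.79×10⁻⁴ × 1200 = 0.026544 m
Δh = 0.06270 + 0.06900 + 0.026544 = 0.158244 m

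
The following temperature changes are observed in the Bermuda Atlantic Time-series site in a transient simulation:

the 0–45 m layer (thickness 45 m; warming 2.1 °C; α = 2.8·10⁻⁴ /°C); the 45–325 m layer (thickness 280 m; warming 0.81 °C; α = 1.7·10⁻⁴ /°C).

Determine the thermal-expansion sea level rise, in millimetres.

Δh = 65 mm

2.1 × 45 × 2.8×10⁻⁴ = 0.02646 m
45–325 m: 0.81 × 280 × 1.7×10⁻⁴ = 0.038556 m
Δh = 0.02646 + 0.038556 = 0.065016 m ≈ 65 mm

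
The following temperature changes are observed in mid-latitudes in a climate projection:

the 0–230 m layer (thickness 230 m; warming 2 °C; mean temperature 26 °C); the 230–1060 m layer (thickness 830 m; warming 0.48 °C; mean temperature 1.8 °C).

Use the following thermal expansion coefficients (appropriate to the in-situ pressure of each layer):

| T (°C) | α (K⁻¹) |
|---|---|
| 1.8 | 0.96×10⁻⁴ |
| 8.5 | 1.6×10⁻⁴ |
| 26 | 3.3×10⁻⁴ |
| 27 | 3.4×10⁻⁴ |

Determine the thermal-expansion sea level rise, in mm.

190 mm of thermosteric rise

Layer 1 at 26 °C → α = 3.3×10⁻⁴ K⁻¹
Layer 2 at 1.8 °C → α = 0.96×10⁻⁴ K⁻¹
230 × 2 × 3.3×10⁻⁴ = 0.15180 m
Layer 2: 830 × 0.48 × 0.96×10⁻⁴ = 0.0382464 m
Δh = 0.15180 + 0.0382464 = 0.1900464 m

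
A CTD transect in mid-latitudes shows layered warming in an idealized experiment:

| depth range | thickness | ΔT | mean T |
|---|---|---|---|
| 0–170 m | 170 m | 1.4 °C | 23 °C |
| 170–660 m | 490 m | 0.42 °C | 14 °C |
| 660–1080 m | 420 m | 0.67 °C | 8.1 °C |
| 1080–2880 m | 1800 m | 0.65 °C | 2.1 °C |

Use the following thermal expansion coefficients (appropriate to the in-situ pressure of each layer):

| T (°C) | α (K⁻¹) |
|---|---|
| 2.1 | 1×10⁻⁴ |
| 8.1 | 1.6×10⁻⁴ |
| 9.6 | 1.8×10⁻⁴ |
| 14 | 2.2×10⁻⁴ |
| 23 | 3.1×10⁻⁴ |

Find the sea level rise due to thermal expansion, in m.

0.281 m

Layer 1 at 23 °C → α = 3.1×10⁻⁴ K⁻¹
Layer 2 at 14 °C → α = 2.2×10⁻⁴ K⁻¹
Layer 3 at 8.1 °C → α = 1.6×10⁻⁴ K⁻¹
Layer 4 at 2.1 °C → α = 1×10⁻⁴ K⁻¹
3.1×10⁻⁴ × 170 × 1.4 = 0.07378 m
Layer 2: 490 × 0.42 × 2.2×10⁻⁴ = 0.045276 m
660–1080 m: 420 × 1.6×10⁻⁴ × 0.67 = 0.045024 m
Layer 4: 1800 × 1×10⁻⁴ × 0.65 = 0.11700 m
Δh = 0.07378 + 0.045276 + 0.045024 + 0.11700 = 0.28108 m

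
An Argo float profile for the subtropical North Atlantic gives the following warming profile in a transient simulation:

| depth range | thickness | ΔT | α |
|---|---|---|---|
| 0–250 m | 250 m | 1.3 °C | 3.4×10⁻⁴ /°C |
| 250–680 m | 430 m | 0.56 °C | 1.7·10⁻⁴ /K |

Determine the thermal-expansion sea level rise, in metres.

0–250 m: 3.4×10⁻⁴ × 250 × 1.3 = 0.11050 m
430 × 1.7×10⁻⁴ × 0.56 = 0.040936 m
Δh = 0.11050 + 0.040936 = 0.151436 m

Δh ≈ 0.151 m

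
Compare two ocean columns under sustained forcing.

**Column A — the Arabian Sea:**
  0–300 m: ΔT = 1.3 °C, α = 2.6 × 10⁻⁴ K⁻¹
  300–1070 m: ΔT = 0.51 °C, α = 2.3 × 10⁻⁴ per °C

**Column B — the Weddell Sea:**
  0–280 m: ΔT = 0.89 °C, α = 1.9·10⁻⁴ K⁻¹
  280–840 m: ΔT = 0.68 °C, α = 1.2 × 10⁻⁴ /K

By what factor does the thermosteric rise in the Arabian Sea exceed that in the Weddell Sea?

a factor of 2.06

A 0–300 m: 300 × 1.3 × 2.6×10⁻⁴ = 0.10140 m
A 300–1070 m: 770 × 0.51 × 2.3×10⁻⁴ = 0.090321 m
A total: 0.191721 m
B 0–280 m: 1.9×10⁻⁴ × 0.89 × 280 = 0.047348 m
B 0.68 × 560 × 1.2×10⁻⁴ = 0.045696 m
B total: 0.093044 m
Ratio: 0.191721 / 0.093044 ≈ 2.061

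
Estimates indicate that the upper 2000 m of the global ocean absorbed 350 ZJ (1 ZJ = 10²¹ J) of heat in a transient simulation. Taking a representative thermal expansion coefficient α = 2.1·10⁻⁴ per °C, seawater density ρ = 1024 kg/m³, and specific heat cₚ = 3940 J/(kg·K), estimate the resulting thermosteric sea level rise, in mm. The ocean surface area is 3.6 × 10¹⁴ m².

Per unit area: Q = 350×10²¹ / (3.6×10¹⁴) ≈ 9.722×10⁸ J/m²
Δh = αQ/(ρcₚ) = 2.1×10⁻⁴ × 9.722×10⁸ / (1024 × 3940) ≈ 0.050603 m

Δh ≈ 50.6 mm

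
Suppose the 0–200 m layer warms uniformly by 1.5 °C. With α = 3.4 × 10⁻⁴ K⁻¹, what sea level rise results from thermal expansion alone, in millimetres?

Δh = 102 mm

Δh = αΔT·H = 3.4×10⁻⁴ × 1.5 × 200 = 0.10200 m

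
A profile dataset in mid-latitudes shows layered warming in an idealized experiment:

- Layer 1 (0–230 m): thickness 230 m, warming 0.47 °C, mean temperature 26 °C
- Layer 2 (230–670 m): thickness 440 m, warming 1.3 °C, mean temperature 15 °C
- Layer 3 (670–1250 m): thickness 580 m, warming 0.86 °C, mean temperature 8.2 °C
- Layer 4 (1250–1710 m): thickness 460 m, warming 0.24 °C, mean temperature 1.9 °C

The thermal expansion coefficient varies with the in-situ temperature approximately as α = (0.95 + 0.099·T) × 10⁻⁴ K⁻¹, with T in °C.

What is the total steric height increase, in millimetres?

Δh ≈ 278 mm

Layer 1: α = (0.95 + 0.099×26)×10⁻⁴ = 3.524×10⁻⁴ K⁻¹
Layer 2: α = (0.95 + 0.099×15)×10⁻⁴ = 2.435×10⁻⁴ K⁻¹
Layer 3: α = (0.95 + 0.099×8.2)×10⁻⁴ = 1.7618×10⁻⁴ K⁻¹
Layer 4: α = (0.95 + 0.099×1.9)×10⁻⁴ = 1.1381×10⁻⁴ K⁻¹
230 × 0.47 × 3.524×10⁻⁴ = 0.03809444 m
1.3 × 440 × 2.435×10⁻⁴ = 0.139282 m
580 × 0.86 × 1.7618×10⁻⁴ = 0.087878584 m
1250–1710 m: 0.24 × 1.1381×10⁻⁴ × 460 = 0.012564624 m
Δh = 0.03809444 + 0.139282 + 0.087878584 + 0.012564624 = 0.277819648 m ≈ 278 mm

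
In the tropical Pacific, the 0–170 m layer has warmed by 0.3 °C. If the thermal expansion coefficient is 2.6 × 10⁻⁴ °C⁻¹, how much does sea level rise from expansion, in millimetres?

Δh = αΔT·H = 2.6×10⁻⁴ × 0.3 × 170 = 0.01326 m

Δh = 13.3 mm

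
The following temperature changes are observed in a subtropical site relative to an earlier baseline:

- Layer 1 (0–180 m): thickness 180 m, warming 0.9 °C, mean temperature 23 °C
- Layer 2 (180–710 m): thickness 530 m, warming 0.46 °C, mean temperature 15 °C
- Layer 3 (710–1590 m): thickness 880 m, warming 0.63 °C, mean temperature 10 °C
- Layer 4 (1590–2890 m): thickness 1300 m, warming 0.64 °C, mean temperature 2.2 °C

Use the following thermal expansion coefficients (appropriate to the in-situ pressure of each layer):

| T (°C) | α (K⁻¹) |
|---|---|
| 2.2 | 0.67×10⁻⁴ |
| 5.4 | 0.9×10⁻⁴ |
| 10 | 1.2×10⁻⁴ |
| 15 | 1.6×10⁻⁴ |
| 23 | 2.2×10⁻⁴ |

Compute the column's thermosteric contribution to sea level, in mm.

Δh = 197 mm

Layer 1 at 23 °C → α = 2.2×10⁻⁴ K⁻¹
Layer 2 at 15 °C → α = 1.6×10⁻⁴ K⁻¹
Layer 3 at 10 °C → α = 1.2×10⁻⁴ K⁻¹
Layer 4 at 2.2 °C → α = 0.67×10⁻⁴ K⁻¹
0–180 m: 180 × 2.2×10⁻⁴ × 0.9 = 0.03564 m
Layer 2: 0.46 × 530 × 1.6×10⁻⁴ = 0.039008 m
880 × 1.2×10⁻⁴ × 0.63 = 0.066528 m
Layer 4: 0.67×10⁻⁴ × 1300 × 0.64 = 0.055744 m
Δh = 0.03564 + 0.039008 + 0.066528 + 0.055744 = 0.19692 m ≈ 197 mm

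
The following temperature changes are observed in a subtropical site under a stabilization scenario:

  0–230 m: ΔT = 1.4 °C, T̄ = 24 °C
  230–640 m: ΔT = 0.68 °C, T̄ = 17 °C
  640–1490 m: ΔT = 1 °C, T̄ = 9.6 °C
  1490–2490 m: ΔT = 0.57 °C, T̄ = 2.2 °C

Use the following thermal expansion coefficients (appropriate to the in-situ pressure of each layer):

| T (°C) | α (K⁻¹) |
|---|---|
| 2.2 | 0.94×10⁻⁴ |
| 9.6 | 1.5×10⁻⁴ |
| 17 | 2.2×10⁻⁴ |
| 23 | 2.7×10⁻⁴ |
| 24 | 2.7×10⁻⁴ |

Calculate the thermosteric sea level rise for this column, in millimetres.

329 mm of thermosteric rise

Layer 1 at 24 °C → α = 2.7×10⁻⁴ K⁻¹
Layer 2 at 17 °C → α = 2.2×10⁻⁴ K⁻¹
Layer 3 at 9.6 °C → α = 1.5×10⁻⁴ K⁻¹
Layer 4 at 2.2 °C → α = 0.94×10⁻⁴ K⁻¹
0–230 m: 2.7×10⁻⁴ × 1.4 × 230 = 0.08694 m
230–640 m: 410 × 2.2×10⁻⁴ × 0.68 = 0.061336 m
640–1490 m: 1.5×10⁻⁴ × 1 × 850 = 0.12750 m
Layer 4: 0.57 × 1000 × 0.94×10⁻⁴ = 0.05358 m
Δh = 0.08694 + 0.061336 + 0.12750 + 0.05358 = 0.329356 m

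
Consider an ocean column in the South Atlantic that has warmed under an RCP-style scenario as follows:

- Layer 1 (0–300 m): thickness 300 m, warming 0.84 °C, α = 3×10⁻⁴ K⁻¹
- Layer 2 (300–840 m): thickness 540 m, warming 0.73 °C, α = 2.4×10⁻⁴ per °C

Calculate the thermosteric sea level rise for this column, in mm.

Layer 1: 3×10⁻⁴ × 300 × 0.84 = 0.07560 m
300–840 m: 540 × 2.4×10⁻⁴ × 0.73 = 0.094608 m
Δh = 0.07560 + 0.094608 = 0.170208 m ≈ 170 mm

Δh ≈ 170 mm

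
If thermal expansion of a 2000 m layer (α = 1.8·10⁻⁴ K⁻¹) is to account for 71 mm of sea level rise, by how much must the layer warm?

0.197 K

ΔT = Δh/(αH) = 0.071 / (1.8×10⁻⁴ × 2000) ≈ 0.1972 K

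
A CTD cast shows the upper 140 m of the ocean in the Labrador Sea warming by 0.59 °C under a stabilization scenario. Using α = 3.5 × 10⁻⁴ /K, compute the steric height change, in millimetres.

about 28.9 mm

Δh = αΔT·H = 3.5×10⁻⁴ × 0.59 × 140 = 0.02891 m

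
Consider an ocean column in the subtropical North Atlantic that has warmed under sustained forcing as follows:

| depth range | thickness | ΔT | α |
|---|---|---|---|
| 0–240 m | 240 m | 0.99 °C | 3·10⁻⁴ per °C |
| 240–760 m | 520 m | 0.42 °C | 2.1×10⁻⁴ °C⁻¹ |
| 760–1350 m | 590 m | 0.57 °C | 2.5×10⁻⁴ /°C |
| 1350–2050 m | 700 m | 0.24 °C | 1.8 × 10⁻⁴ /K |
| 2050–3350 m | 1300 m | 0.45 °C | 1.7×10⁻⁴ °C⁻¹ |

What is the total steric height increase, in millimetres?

0–240 m: 0.99 × 3×10⁻⁴ × 240 = 0.07128 m
Layer 2: 2.1×10⁻⁴ × 520 × 0.42 = 0.045864 m
0.57 × 2.5×10⁻⁴ × 590 = 0.084075 m
Layer 4: 1.8×10⁻⁴ × 700 × 0.24 = 0.03024 m
2050–3350 m: 1300 × 0.45 × 1.7×10⁻⁴ = 0.09945 m
Δh = 0.07128 + 0.045864 + 0.084075 + 0.03024 + 0.09945 = 0.330909 m ≈ 330 mm

about 330 mm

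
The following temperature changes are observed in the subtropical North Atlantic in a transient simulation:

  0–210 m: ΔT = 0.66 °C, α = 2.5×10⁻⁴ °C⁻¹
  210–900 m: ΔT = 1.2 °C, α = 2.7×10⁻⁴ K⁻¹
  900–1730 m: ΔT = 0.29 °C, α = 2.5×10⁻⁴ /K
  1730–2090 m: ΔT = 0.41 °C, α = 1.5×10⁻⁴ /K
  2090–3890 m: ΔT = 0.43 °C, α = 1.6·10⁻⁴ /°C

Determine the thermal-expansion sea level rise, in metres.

0–210 m: 2.5×10⁻⁴ × 0.66 × 210 = 0.03465 m
210–900 m: 1.2 × 2.7×10⁻⁴ × 690 = 0.22356 m
900–1730 m: 2.5×10⁻⁴ × 0.29 × 830 = 0.060175 m
Layer 4: 360 × 0.41 × 1.5×10⁻⁴ = 0.02214 m
2090–3890 m: 1800 × 0.43 × 1.6×10⁻⁴ = 0.12384 m
Δh = 0.03465 + 0.22356 + 0.060175 + 0.02214 + 0.12384 = 0.464365 m

Δh = 0.46 m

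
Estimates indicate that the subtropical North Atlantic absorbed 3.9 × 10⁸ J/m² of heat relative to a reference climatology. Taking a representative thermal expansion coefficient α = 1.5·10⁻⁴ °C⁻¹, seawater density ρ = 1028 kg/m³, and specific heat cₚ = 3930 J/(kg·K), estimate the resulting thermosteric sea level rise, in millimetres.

Δh ≈ 14.5 mm

Δh = αQ/(ρcₚ) = 1.5×10⁻⁴ × 3.9×10⁸ / (1028 × 3930) ≈ 0.01448 m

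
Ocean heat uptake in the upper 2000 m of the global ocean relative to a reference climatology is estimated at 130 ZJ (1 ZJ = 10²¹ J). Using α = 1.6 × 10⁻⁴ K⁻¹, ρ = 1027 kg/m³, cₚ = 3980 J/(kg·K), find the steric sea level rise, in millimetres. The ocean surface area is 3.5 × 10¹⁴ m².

Per unit area: Q = 130×10²¹ / (3.5×10¹⁴) ≈ 3.714×10⁸ J/m²
Δh = αQ/(ρcₚ) = 1.6×10⁻⁴ × 3.714×10⁸ / (1027 × 3980) ≈ 0.014538 m

14.5 mm of thermosteric rise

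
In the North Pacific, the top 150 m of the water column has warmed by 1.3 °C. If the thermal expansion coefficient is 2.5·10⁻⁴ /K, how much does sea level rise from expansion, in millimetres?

48.8 mm of thermosteric rise

Δh = αΔT·H = 2.5×10⁻⁴ × 1.3 × 150 = 0.04875 m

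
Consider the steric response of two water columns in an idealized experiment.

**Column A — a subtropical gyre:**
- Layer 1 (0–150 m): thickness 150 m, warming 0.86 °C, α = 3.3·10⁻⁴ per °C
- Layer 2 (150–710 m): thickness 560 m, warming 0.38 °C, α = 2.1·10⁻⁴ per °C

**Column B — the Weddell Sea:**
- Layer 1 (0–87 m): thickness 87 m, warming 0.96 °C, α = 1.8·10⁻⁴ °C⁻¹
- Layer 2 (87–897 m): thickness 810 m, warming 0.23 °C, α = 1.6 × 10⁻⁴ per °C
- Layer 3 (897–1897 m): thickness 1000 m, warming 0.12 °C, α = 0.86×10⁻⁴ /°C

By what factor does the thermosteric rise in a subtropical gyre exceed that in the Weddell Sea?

1.6

A Layer 1: 3.3×10⁻⁴ × 150 × 0.86 = 0.04257 m
A 2.1×10⁻⁴ × 560 × 0.38 = 0.044688 m
A total: 0.087258 m
B 0–87 m: 1.8×10⁻⁴ × 87 × 0.96 = 0.0150336 m
B 87–897 m: 1.6×10⁻⁴ × 810 × 0.23 = 0.029808 m
B 897–1897 m: 1000 × 0.86×10⁻⁴ × 0.12 = 0.01032 m
B total: 0.0551616 m
Ratio: 0.087258 / 0.0551616 ≈ 1.582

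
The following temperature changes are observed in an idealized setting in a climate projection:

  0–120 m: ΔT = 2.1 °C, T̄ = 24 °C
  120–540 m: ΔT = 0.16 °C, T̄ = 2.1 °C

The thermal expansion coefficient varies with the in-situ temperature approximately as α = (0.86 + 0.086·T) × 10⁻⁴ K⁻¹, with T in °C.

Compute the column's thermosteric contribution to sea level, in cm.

8.1 cm

Layer 1: α = (0.86 + 0.086×24)×10⁻⁴ = 2.924×10⁻⁴ K⁻¹
Layer 2: α = (0.86 + 0.086×2.1)×10⁻⁴ = 1.0406×10⁻⁴ K⁻¹
Layer 1: 2.1 × 2.924×10⁻⁴ × 120 = 0.0736848 m
Layer 2: 1.0406×10⁻⁴ × 420 × 0.16 = 0.006992832 m
Δh = 0.0736848 + 0.006992832 = 0.080677632 m ≈ 8.1 cm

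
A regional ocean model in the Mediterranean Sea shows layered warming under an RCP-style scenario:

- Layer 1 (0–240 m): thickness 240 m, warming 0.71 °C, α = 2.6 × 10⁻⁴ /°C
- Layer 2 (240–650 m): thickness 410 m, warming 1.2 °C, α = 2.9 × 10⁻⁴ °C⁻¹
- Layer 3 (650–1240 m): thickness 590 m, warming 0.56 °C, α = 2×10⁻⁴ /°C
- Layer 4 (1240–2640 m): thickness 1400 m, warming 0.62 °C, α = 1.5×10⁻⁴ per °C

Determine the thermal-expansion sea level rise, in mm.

0.71 × 240 × 2.6×10⁻⁴ = 0.044304 m
240–650 m: 410 × 2.9×10⁻⁴ × 1.2 = 0.14268 m
0.56 × 590 × 2×10⁻⁴ = 0.06608 m
1240–2640 m: 1400 × 1.5×10⁻⁴ × 0.62 = 0.13020 m
Δh = 0.044304 + 0.14268 + 0.06608 + 0.13020 = 0.383264 m

Δh ≈ 380 mm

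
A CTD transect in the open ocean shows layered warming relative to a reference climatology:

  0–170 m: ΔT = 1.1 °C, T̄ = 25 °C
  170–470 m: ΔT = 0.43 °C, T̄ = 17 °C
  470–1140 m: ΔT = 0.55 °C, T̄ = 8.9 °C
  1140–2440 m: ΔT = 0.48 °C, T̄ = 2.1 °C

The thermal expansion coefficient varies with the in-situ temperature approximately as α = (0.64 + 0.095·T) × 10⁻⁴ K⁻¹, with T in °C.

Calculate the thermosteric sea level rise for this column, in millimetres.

190 mm of thermosteric rise

Layer 1: α = (0.64 + 0.095×25)×10⁻⁴ = 3.015×10⁻⁴ K⁻¹
Layer 2: α = (0.64 + 0.095×17)×10⁻⁴ = 2.255×10⁻⁴ K⁻¹
Layer 3: α = (0.64 + 0.095×8.9)×10⁻⁴ = 1.4855×10⁻⁴ K⁻¹
Layer 4: α = (0.64 + 0.095×2.1)×10⁻⁴ = 0.8395×10⁻⁴ K⁻¹
0–170 m: 1.1 × 3.015×10⁻⁴ × 170 = 0.0563805 m
170–470 m: 0.43 × 300 × 2.255×10⁻⁴ = 0.0290895 m
Layer 3: 670 × 0.55 × 1.4855×10⁻⁴ = 0.054740675 m
1140–2440 m: 0.48 × 0.8395×10⁻⁴ × 1300 = 0.0523848 m
Δh = 0.0563805 + 0.0290895 + 0.054740675 + 0.0523848 = 0.192595475 m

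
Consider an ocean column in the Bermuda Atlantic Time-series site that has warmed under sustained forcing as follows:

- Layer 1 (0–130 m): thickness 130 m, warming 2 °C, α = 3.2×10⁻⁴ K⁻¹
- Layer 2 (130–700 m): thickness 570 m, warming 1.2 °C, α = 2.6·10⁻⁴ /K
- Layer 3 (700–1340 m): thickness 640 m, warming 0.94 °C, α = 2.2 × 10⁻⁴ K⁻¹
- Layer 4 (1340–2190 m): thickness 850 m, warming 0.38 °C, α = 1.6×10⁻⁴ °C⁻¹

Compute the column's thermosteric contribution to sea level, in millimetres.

0–130 m: 3.2×10⁻⁴ × 2 × 130 = 0.08320 m
2.6×10⁻⁴ × 570 × 1.2 = 0.17784 m
Layer 3: 0.94 × 640 × 2.2×10⁻⁴ = 0.132352 m
1340–2190 m: 850 × 0.38 × 1.6×10⁻⁴ = 0.05168 m
Δh = 0.08320 + 0.17784 + 0.132352 + 0.05168 = 0.445072 m

450 mm of thermosteric rise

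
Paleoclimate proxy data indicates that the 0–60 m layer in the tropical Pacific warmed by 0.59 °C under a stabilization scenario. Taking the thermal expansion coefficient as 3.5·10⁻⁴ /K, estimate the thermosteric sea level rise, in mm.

Δh = αΔT·H = 3.5×10⁻⁴ × 0.59 × 60 = 0.01239 m

12.4 mm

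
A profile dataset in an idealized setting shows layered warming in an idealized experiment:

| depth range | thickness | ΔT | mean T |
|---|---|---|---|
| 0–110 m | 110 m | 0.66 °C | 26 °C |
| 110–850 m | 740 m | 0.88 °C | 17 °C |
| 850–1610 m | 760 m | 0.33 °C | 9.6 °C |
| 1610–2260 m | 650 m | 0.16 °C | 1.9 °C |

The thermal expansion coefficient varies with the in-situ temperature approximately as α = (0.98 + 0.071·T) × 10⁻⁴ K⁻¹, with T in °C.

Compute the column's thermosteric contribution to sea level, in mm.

Layer 1: α = (0.98 + 0.071×26)×10⁻⁴ = 2.826×10⁻⁴ K⁻¹
Layer 2: α = (0.98 + 0.071×17)×10⁻⁴ = 2.187×10⁻⁴ K⁻¹
Layer 3: α = (0.98 + 0.071×9.6)×10⁻⁴ = 1.6616×10⁻⁴ K⁻¹
Layer 4: α = (0.98 + 0.071×1.9)×10⁻⁴ = 1.1149×10⁻⁴ K⁻¹
Layer 1: 0.66 × 2.826×10⁻⁴ × 110 = 0.02051676 m
110–850 m: 0.88 × 2.187×10⁻⁴ × 740 = 0.14241744 m
1.6616×10⁻⁴ × 0.33 × 760 = 0.041672928 m
Layer 4: 0.16 × 650 × 1.1149×10⁻⁴ = 0.01159496 m
Δh = 0.02051676 + 0.14241744 + 0.041672928 + 0.01159496 = 0.216202088 m

220 mm of thermosteric rise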